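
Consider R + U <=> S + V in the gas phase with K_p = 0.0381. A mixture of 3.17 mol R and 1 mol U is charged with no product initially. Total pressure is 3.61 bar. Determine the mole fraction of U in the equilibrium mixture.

y_U = 0.172

Take 1 mol U as basis and let X be its fractional conversion, so ξ = X.
Moles: n_R = 3.17 − X; n_U = 1 − X; n_S = X; n_V = X.
n_T stays at 4.17 (no change in mole number).
y_i = n_i/n_T, p_i = y_i·P. K_p = p_S p_V / (p_R p_U).
Setting this equal to 0.0381 and taking the physical root (0 < X < 1) gives X = 0.281.
Then n_U = 0.719, n_T = 4.17, so y_U = 0.172.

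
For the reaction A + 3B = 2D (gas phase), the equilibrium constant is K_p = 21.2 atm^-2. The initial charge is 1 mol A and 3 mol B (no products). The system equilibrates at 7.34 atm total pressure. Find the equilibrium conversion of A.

X = 0.851

Basis: 1 mol A initially; let X = conversion of A. Extent ξ = X.
Moles: n_A = 1 − X; n_B = 3 − 3X; n_D = 2X.
n_T = Σnᵢ = 4 − 2X.
y_i = n_i/n_T, p_i = y_i·P. K_p = p_D^2 / (p_A p_B^3).
This yields a degree-4 equation in X; solving on (0,1), X = 0.851.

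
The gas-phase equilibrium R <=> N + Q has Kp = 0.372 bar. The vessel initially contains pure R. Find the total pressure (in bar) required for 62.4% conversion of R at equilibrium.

P = 0.583 bar

Let X = conversion of R (basis 1 mol R); extent of reaction ξ = X.
At extent ξ: n_R = 1 − X; n_N = X; n_Q = X.
Total moles n_T = 1 + X.
Kp = p_N p_Q / (p_R) with p_i = (n_i/n_T)·P.
At X = 0.624: the mole-fraction product g(X) = Π y_i^ν_i = 0.6377. Since Kp = g(X)·P^{1}, P = (Kp/g)^(1/1) = (0.372/0.6377)^(1/1) = 0.583 bar.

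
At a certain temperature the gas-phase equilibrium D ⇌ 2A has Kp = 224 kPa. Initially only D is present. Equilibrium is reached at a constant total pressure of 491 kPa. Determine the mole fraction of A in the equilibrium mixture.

y_A = 0.485

Let X = conversion of D (basis 1 mol D); extent of reaction ξ = X.
Species balance: n_D = 1 − X; n_A = 2X.
n_T = Σnᵢ = 1 + X.
y_i = n_i/n_T, p_i = y_i·P. Kp = p_A^2 / (p_D).
Setting this equal to 224 kPa and taking the physical root (0 < X < 1) gives X = 0.320.
Then n_A = 0.64, n_T = 1.32, so y_A = 0.485.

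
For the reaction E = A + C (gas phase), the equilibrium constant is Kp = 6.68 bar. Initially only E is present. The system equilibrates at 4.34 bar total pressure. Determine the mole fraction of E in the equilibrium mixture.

y_E = 0.124

Basis: 1 mol E initially; let X = conversion of E. Extent ξ = X.
Species balance: n_E = 1 − X; n_A = X; n_C = X.
Summing: n_T = 1 + X.
With p_i = (n_i/n_T)P, Kp = p_A p_C / (p_E).
Substituting and setting equal to 6.68 bar gives a polynomial in X; the root in (0,1) is X = 0.779.
Then n_E = 0.221, n_T = 1.78, so y_E = 0.124.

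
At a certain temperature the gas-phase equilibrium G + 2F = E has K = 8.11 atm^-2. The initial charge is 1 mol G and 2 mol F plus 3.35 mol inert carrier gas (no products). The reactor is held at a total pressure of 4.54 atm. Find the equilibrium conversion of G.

Basis: 1 mol G initially; let X = conversion of G. Extent ξ = X.
Mole table: n_G = 1 − X; n_F = 2 − 2X; n_E = X; n_I = 3.35 (inert).
n_T = Σnᵢ = 6.35 − 2X.
y_i = n_i/n_T, p_i = y_i·P. K = p_E / (p_G p_F^2).
Substituting and setting equal to 8.11 atm^-2 gives a polynomial in X; the root in (0,1) is X = 0.705.

X = 0.705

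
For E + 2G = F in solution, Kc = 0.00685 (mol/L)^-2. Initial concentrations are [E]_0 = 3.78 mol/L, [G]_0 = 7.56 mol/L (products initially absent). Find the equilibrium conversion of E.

Let X = conversion of E; extent ξ = 3.78·X mol/L.
Concentrations: [E] = 3.78 − 3.78X; [G] = 7.56 − 7.56X; [F] = 3.78X.
Kc = [F] / ([E] [G]^2).
Equating to 0.00685 (mol/L)^-2: the physical root is X = 0.200.

X = 0.200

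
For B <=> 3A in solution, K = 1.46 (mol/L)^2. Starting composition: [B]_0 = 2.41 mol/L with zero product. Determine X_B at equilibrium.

X = 0.196

Let X = conversion of B; extent ξ = 2.41·X mol/L.
Concentrations: [B] = 2.41 − 2.41X; [A] = 7.23X.
K = [A]^3 / ([B]).
Equating to 1.46 (mol/L)^2: the physical root is X = 0.196.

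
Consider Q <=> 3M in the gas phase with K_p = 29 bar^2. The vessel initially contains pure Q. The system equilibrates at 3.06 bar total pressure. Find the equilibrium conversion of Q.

X = 0.605

Take 1 mol Q as basis and let X be its fractional conversion, so ξ = X.
Species balance: n_Q = 1 − X; n_M = 3X.
Summing: n_T = 1 + 2X.
Mole fractions y_i = n_i/n_T; K_p = p_M^3 / (p_Q) with p_i = y_i·P.
Equating to 29 bar^2 and solving on 0 < X < 1: X = 0.605.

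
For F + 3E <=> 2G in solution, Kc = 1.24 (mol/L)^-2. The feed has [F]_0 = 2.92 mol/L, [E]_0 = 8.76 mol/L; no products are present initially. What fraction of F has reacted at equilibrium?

Let X = conversion of F; extent ξ = 2.92·X mol/L.
Concentrations: [F] = 2.92 − 2.92X; [E] = 8.76 − 8.76X; [G] = 5.84X.
Kc = [G]^2 / ([F] [E]^3).
This equals 1.24 at X = 0.710 (the root in 0 < X < 1).

X = 0.710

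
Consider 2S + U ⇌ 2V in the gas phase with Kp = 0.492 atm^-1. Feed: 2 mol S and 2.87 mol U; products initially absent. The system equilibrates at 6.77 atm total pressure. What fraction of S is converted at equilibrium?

Let X = conversion of S (basis 2 mol S); extent of reaction ξ = X.
Species balance: n_S = 2 − 2X; n_U = 2.87 − X; n_V = 2X.
Total moles n_T = 4.87 − X.
With p_i = (n_i/n_T)P, Kp = p_V^2 / (p_S^2 p_U).
Substituting and setting equal to 0.492 atm^-1 gives a polynomial in X; the root in (0,1) is X = 0.572.

X = 0.572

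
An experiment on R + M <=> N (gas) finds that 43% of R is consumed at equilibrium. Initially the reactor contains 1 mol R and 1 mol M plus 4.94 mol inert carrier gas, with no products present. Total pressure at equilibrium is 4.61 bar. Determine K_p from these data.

Basis: 1 mol R initially; let X = conversion of R. Extent ξ = X.
Species balance: n_R = 1 − X; n_M = 1 − X; n_N = X; n_I = 4.94 (inert).
Summing: n_T = 6.94 − X.
At X = 0.43: n_R = 0.57, n_M = 0.57, n_N = 0.43, n_T = 6.51.
p_i = (n_i/n_T)·P. K_p = p_N / (p_R p_M) = 1.87 bar^-1.

K_p = 1.87 bar^-1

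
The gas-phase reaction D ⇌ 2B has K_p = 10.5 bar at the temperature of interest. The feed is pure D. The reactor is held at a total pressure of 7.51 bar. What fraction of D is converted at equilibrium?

Let X = conversion of D (basis 1 mol D); extent of reaction ξ = X.
Species balance: n_D = 1 − X; n_B = 2X.
Total moles n_T = 1 + X.
y_i = n_i/n_T, p_i = y_i·P. K_p = p_B^2 / (p_D).
This yields a degree-2 equation in X; solving on (0,1), X = 0.509.

X = 0.509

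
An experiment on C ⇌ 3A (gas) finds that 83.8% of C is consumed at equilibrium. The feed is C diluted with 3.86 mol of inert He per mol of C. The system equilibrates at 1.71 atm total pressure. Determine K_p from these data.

K_p = 6.71 atm^2

Basis: 1 mol C initially; let X = conversion of C. Extent ξ = X.
At extent ξ: n_C = 1 − X; n_A = 3X; n_I = 3.86 (inert).
Total moles n_T = 4.86 + 2X.
At X = 0.838: n_C = 0.162, n_A = 2.51, n_T = 6.54.
p_i = (n_i/n_T)·P. K_p = p_A^3 / (p_C) = 6.71 atm^2.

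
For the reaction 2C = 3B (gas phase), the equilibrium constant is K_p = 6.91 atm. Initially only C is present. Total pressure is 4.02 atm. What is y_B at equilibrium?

Let X = conversion of C (basis 1 mol C); extent of reaction ξ = 0.5X.
Species balance: n_C = 1 − X; n_B = 1.5X.
Total moles n_T = 1 + 0.5X.
y_i = n_i/n_T, p_i = y_i·P. K_p = p_B^3 / (p_C^2).
Equating to 6.91 atm and solving on 0 < X < 1: X = 0.525.
Then n_B = 0.788, n_T = 1.26, so y_B = 0.624.

y_B = 0.624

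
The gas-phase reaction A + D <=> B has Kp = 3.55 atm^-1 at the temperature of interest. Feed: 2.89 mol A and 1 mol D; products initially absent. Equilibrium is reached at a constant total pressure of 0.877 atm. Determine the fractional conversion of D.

X = 0.682

Let X = conversion of D (basis 1 mol D); extent of reaction ξ = X.
Species balance: n_A = 2.89 − X; n_D = 1 − X; n_B = X.
Summing: n_T = 3.89 − X.
y_i = n_i/n_T, p_i = y_i·P. Kp = p_B / (p_A p_D).
This yields a degree-2 equation in X; solving on (0,1), X = 0.682.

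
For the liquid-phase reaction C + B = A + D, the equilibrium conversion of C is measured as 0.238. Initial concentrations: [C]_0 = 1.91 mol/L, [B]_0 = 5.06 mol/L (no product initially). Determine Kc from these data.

Kc = 0.0308

Let X = conversion of C.
Concentrations: [C] = 1.91 − 1.91X; [B] = 5.06 − 1.91X; [A] = 1.91X; [D] = 1.91X.
At X = 0.238: [C] = 1.46, [B] = 4.61, [A] = 0.455, [D] = 0.455.
Kc = [A] [D] / ([C] [B]) = 0.0308.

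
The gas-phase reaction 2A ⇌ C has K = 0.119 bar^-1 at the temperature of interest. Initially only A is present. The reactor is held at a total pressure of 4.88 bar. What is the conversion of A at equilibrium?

X = 0.451

Take 1 mol A as basis and let X be its fractional conversion, so ξ = 0.5X.
Species balance: n_A = 1 − X; n_C = 0.5X.
Summing: n_T = 1 − 0.5X.
With p_i = (n_i/n_T)P, K = p_C / (p_A^2).
Setting this equal to 0.119 bar^-1 and taking the physical root (0 < X < 1) gives X = 0.451.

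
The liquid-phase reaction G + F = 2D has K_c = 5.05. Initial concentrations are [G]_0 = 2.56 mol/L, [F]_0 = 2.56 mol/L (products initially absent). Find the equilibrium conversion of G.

Let X = conversion of G; extent ξ = 2.56·X mol/L.
Concentrations: [G] = 2.56 − 2.56X; [F] = 2.56 − 2.56X; [D] = 5.12X.
K_c = [D]^2 / ([G] [F]).
Setting equal to 5.05 and solving for X on (0,1) gives X = 0.529.

X = 0.529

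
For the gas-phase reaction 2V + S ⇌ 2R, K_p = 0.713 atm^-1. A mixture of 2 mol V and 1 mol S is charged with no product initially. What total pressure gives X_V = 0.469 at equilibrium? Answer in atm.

P = 5.22 atm

Take 2 mol V as basis and let X be its fractional conversion, so ξ = X.
At extent ξ: n_V = 2 − 2X; n_S = 1 − X; n_R = 2X.
n_T = Σnᵢ = 3 − X.
K_p = p_R^2 / (p_V^2 p_S) with p_i = (n_i/n_T)·P.
At X = 0.469: the mole-fraction product g(X) = Π y_i^ν_i = 3.718. Since K_p = g(X)·P^{-1}, P = (g/K_p)^(1/1) = (3.718/0.713)^(1/1) = 5.22 atm.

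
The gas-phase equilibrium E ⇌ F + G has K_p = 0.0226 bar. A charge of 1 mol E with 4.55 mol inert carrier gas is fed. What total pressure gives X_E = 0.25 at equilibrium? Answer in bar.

P = 1.57 bar

Take 1 mol E as basis and let X be its fractional conversion, so ξ = X.
Moles: n_E = 1 − X; n_F = X; n_G = X; n_I = 4.55 (inert).
Total moles n_T = 5.55 + X.
K_p = p_F p_G / (p_E) with p_i = (n_i/n_T)·P.
At X = 0.25: the mole-fraction product g(X) = Π y_i^ν_i = 0.01437. Since K_p = g(X)·P^{1}, P = (K_p/g)^(1/1) = (0.0226/0.01437)^(1/1) = 1.57 bar.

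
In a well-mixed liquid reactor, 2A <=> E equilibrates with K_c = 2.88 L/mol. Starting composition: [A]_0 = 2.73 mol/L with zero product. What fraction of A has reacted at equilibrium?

Let X = conversion of A; extent ξ = 2.73X/2 mol/L.
Concentrations: [A] = 2.73 − 2.73X; [E] = 1.36X.
K_c = [E] / ([A]^2).
Equating to 2.88 L/mol: the physical root is X = 0.778.

X = 0.778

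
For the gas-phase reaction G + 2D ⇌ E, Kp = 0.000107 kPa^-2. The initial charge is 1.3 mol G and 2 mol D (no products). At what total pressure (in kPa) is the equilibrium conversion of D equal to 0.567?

Take 2 mol D as basis and let X be its fractional conversion, so ξ = X.
Species balance: n_G = 1.3 − X; n_D = 2 − 2X; n_E = X.
Summing: n_T = 3.3 − 2X.
Kp = p_E / (p_G p_D^2) with p_i = (n_i/n_T)·P.
At X = 0.567: the mole-fraction product g(X) = Π y_i^ν_i = 4.839. Since Kp = g(X)·P^{-2}, P = (g/Kp)^(1/2) = (4.839/0.000107)^(1/2) = 213 kPa.

P = 213 kPa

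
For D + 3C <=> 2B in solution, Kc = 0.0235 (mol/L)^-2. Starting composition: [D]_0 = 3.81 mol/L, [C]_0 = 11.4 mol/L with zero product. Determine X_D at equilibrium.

X = 0.452

Let X = conversion of D; extent ξ = 3.81·X mol/L.
Concentrations: [D] = 3.81 − 3.81X; [C] = 11.4 − 11.4X; [B] = 7.62X.
Kc = [B]^2 / ([D] [C]^3).
Equating to 0.0235 (mol/L)^-2: the physical root is X = 0.452.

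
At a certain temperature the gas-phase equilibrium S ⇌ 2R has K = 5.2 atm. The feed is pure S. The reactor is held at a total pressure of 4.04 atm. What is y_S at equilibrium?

y_S = 0.339

Take 1 mol S as basis and let X be its fractional conversion, so ξ = X.
Moles: n_S = 1 − X; n_R = 2X.
Total moles n_T = 1 + X.
With p_i = (n_i/n_T)P, K = p_R^2 / (p_S).
This yields a degree-2 equation in X; solving on (0,1), X = 0.493.
Then n_S = 0.507, n_T = 1.49, so y_S = 0.339.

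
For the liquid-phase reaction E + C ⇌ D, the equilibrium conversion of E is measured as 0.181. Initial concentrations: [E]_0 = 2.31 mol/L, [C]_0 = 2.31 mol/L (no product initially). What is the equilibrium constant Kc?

Kc = 0.117 L/mol

Let X = conversion of E.
Concentrations: [E] = 2.31 − 2.31X; [C] = 2.31 − 2.31X; [D] = 2.31X.
At X = 0.181: [E] = 1.89, [C] = 1.89, [D] = 0.418.
Kc = [D] / ([E] [C]) = 0.117 L/mol.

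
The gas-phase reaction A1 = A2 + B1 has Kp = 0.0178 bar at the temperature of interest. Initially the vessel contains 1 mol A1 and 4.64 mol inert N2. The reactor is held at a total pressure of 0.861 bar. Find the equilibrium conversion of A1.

Let X = conversion of A1 (basis 1 mol A1); extent of reaction ξ = X.
Mole table: n_A1 = 1 − X; n_A2 = X; n_B1 = X; n_I = 4.64 (inert).
Total moles n_T = 5.64 + X.
Mole fractions y_i = n_i/n_T; Kp = p_A2 p_B1 / (p_A1) with p_i = y_i·P.
Setting this equal to 0.0178 bar and taking the physical root (0 < X < 1) gives X = 0.294.

X = 0.294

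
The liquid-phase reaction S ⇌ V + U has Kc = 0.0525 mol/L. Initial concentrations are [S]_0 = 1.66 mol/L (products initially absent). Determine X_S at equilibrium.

X = 0.163

Let X = conversion of S; extent ξ = 1.66·X mol/L.
Concentrations: [S] = 1.66 − 1.66X; [V] = 1.66X; [U] = 1.66X.
Kc = [V] [U] / ([S]).
Solving Kc = 0.0525 for X ∈ (0,1): X = 0.163.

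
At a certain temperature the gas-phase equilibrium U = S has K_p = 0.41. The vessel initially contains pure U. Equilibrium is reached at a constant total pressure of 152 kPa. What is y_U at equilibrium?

Let X = conversion of U (basis 1 mol U); extent of reaction ξ = X.
Mole table: n_U = 1 − X; n_S = X.
Total moles n_T = 1 (Δν = 0, constant).
With p_i = (n_i/n_T)P, K_p = p_S / (p_U).
Equating to 0.41 and solving on 0 < X < 1: X = 0.291.
Then n_U = 0.709, n_T = 1, so y_U = 0.709.

y_U = 0.709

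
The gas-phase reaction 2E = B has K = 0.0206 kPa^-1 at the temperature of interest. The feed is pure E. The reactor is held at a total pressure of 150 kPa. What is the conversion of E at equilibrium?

X = 0.726

Let X = conversion of E (basis 1 mol E); extent of reaction ξ = 0.5X.
At extent ξ: n_E = 1 − X; n_B = 0.5X.
n_T = Σnᵢ = 1 − 0.5X.
With p_i = (n_i/n_T)P, K = p_B / (p_E^2).
This yields a degree-2 equation in X; solving on (0,1), X = 0.726.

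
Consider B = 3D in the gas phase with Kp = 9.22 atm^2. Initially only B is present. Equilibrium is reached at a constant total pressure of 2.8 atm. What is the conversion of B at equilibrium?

X = 0.442

Take 1 mol B as basis and let X be its fractional conversion, so ξ = X.
Mole table: n_B = 1 − X; n_D = 3X.
Total moles n_T = 1 + 2X.
With p_i = (n_i/n_T)P, Kp = p_D^3 / (p_B).
This yields a degree-3 equation in X; solving on (0,1), X = 0.442.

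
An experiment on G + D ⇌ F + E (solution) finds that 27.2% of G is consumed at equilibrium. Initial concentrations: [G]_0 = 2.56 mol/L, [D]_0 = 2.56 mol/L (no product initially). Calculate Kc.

Let X = conversion of G.
Concentrations: [G] = 2.56 − 2.56X; [D] = 2.56 − 2.56X; [F] = 2.56X; [E] = 2.56X.
At X = 0.272: [G] = 1.86, [D] = 1.86, [F] = 0.696, [E] = 0.696.
Kc = [F] [E] / ([G] [D]) = 0.14.

Kc = 0.14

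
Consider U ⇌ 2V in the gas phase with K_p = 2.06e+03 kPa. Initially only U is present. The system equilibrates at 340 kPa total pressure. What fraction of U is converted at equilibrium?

X = 0.776

Take 1 mol U as basis and let X be its fractional conversion, so ξ = X.
Species balance: n_U = 1 − X; n_V = 2X.
Total moles n_T = 1 + X.
With p_i = (n_i/n_T)P, K_p = p_V^2 / (p_U).
Equating to 2.06e+03 kPa and solving on 0 < X < 1: X = 0.776.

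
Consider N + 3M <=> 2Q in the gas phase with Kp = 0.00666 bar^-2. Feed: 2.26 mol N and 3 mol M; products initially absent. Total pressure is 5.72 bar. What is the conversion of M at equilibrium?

X = 0.239

Let X = conversion of M (basis 3 mol M); extent of reaction ξ = X.
Moles: n_N = 2.26 − X; n_M = 3 − 3X; n_Q = 2X.
n_T = Σnᵢ = 5.26 − 2X.
With p_i = (n_i/n_T)P, Kp = p_Q^2 / (p_N p_M^3).
This yields a degree-4 equation in X; solving on (0,1), X = 0.239.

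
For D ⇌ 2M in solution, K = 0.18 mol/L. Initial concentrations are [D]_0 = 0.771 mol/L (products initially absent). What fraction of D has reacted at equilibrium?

Let X = conversion of D; extent ξ = 0.771·X mol/L.
Concentrations: [D] = 0.771 − 0.771X; [M] = 1.54X.
K = [M]^2 / ([D]).
Setting equal to 0.18 and solving for X on (0,1) gives X = 0.214.

X = 0.214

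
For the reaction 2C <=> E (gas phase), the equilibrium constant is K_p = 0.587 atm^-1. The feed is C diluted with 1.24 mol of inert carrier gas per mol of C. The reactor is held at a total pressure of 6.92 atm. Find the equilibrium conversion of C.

Basis: 1 mol C initially; let X = conversion of C. Extent ξ = 0.5X.
At extent ξ: n_C = 1 − X; n_E = 0.5X; n_I = 1.24 (inert).
n_T = Σnᵢ = 2.24 − 0.5X.
With p_i = (n_i/n_T)P, K_p = p_E / (p_C^2).
This yields a degree-2 equation in X; solving on (0,1), X = 0.617.

X = 0.617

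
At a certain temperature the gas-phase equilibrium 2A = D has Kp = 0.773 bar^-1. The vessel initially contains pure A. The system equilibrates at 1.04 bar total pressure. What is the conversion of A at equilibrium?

Take 1 mol A as basis and let X be its fractional conversion, so ξ = 0.5X.
Moles: n_A = 1 − X; n_D = 0.5X.
Summing: n_T = 1 − 0.5X.
y_i = n_i/n_T, p_i = y_i·P. Kp = p_D / (p_A^2).
Substituting and setting equal to 0.773 bar^-1 gives a polynomial in X; the root in (0,1) is X = 0.513.

X = 0.513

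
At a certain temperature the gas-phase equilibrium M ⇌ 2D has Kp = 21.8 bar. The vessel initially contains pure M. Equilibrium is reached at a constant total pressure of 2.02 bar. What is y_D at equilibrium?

Basis: 1 mol M initially; let X = conversion of M. Extent ξ = X.
Mole table: n_M = 1 − X; n_D = 2X.
Summing: n_T = 1 + X.
Mole fractions y_i = n_i/n_T; Kp = p_D^2 / (p_M) with p_i = y_i·P.
Equating to 21.8 bar and solving on 0 < X < 1: X = 0.854.
Then n_D = 1.71, n_T = 1.85, so y_D = 0.921.

y_D = 0.921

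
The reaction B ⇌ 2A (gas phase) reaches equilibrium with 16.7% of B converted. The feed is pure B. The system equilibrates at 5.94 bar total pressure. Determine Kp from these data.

Let X = conversion of B (basis 1 mol B); extent of reaction ξ = X.
At extent ξ: n_B = 1 − X; n_A = 2X.
n_T = Σnᵢ = 1 + X.
At X = 0.167: n_B = 0.833, n_A = 0.334, n_T = 1.17.
p_i = (n_i/n_T)·P. Kp = p_A^2 / (p_B) = 0.682 bar.

Kp = 0.682 bar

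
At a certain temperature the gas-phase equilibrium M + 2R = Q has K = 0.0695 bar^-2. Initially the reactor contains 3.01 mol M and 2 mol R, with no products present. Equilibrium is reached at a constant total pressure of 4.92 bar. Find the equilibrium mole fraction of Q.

Take 2 mol R as basis and let X be its fractional conversion, so ξ = X.
Mole table: n_M = 3.01 − X; n_R = 2 − 2X; n_Q = X.
n_T = Σnᵢ = 5.01 − 2X.
With p_i = (n_i/n_T)P, K = p_Q / (p_M p_R^2).
Equating to 0.0695 bar^-2 and solving on 0 < X < 1: X = 0.378.
Then n_Q = 0.378, n_T = 4.25, so y_Q = 0.089.

y_Q = 0.089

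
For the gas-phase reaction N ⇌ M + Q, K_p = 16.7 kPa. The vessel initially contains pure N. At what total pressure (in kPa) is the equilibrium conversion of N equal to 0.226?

Let X = conversion of N (basis 1 mol N); extent of reaction ξ = X.
Moles: n_N = 1 − X; n_M = X; n_Q = X.
Summing: n_T = 1 + X.
K_p = p_M p_Q / (p_N) with p_i = (n_i/n_T)·P.
At X = 0.226: the mole-fraction product g(X) = Π y_i^ν_i = 0.05383. Since K_p = g(X)·P^{1}, P = (K_p/g)^(1/1) = (16.7/0.05383)^(1/1) = 310 kPa.

P = 310 kPa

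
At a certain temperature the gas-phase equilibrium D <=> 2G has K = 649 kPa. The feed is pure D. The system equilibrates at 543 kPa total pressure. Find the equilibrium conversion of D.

Let X = conversion of D (basis 1 mol D); extent of reaction ξ = X.
Mole table: n_D = 1 − X; n_G = 2X.
Summing: n_T = 1 + X.
Mole fractions y_i = n_i/n_T; K = p_G^2 / (p_D) with p_i = y_i·P.
Equating to 649 kPa and solving on 0 < X < 1: X = 0.480.

X = 0.480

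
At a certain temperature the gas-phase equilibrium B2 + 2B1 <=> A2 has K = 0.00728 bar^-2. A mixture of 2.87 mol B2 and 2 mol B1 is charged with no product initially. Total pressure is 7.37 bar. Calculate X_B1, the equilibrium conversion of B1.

Let X = conversion of B1 (basis 2 mol B1); extent of reaction ξ = X.
At extent ξ: n_B2 = 2.87 − X; n_B1 = 2 − 2X; n_A2 = X.
Summing: n_T = 4.87 − 2X.
y_i = n_i/n_T, p_i = y_i·P. K = p_A2 / (p_B2 p_B1^2).
Setting this equal to 0.00728 bar^-2 and taking the physical root (0 < X < 1) gives X = 0.149.

X = 0.149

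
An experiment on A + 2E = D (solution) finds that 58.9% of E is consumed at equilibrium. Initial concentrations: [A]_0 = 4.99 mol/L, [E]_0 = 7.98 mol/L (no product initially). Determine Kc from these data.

Let X = conversion of E.
Concentrations: [A] = 4.99 − 3.99X; [E] = 7.98 − 7.98X; [D] = 3.99X.
At X = 0.589: [A] = 2.64, [E] = 3.28, [D] = 2.35.
Kc = [D] / ([A] [E]^2) = 0.0828 (mol/L)^-2.

Kc = 0.0828 (mol/L)^-2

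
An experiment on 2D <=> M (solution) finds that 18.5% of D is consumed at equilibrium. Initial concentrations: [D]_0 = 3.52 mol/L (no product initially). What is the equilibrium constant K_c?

Let X = conversion of D.
Concentrations: [D] = 3.52 − 3.52X; [M] = 1.76X.
At X = 0.185: [D] = 2.87, [M] = 0.326.
K_c = [M] / ([D]^2) = 0.0396 L/mol.

K_c = 0.0396 L/mol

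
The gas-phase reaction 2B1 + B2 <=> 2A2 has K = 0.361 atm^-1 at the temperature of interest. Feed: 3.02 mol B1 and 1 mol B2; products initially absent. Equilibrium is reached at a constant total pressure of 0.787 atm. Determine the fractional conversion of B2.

Let X = conversion of B2 (basis 1 mol B2); extent of reaction ξ = X.
Moles: n_B1 = 3.02 − 2X; n_B2 = 1 − X; n_A2 = 2X.
Summing: n_T = 4.02 − X.
y_i = n_i/n_T, p_i = y_i·P. K = p_A2^2 / (p_B1^2 p_B2).
Equating to 0.361 atm^-1 and solving on 0 < X < 1: X = 0.285.

X = 0.285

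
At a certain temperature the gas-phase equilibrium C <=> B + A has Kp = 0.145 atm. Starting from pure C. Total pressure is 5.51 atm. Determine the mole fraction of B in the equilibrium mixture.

y_B = 0.138

Basis: 1 mol C initially; let X = conversion of C. Extent ξ = X.
Mole table: n_C = 1 − X; n_B = X; n_A = X.
n_T = Σnᵢ = 1 + X.
y_i = n_i/n_T, p_i = y_i·P. Kp = p_B p_A / (p_C).
Substituting and setting equal to 0.145 atm gives a polynomial in X; the root in (0,1) is X = 0.160.
Then n_B = 0.16, n_T = 1.16, so y_B = 0.138.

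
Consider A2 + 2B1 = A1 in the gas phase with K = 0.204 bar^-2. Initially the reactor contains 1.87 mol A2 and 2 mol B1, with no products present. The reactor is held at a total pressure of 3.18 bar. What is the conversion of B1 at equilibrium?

X = 0.428

Let X = conversion of B1 (basis 2 mol B1); extent of reaction ξ = X.
Species balance: n_A2 = 1.87 − X; n_B1 = 2 − 2X; n_A1 = X.
Summing: n_T = 3.87 − 2X.
Mole fractions y_i = n_i/n_T; K = p_A1 / (p_A2 p_B1^2) with p_i = y_i·P.
Setting this equal to 0.204 bar^-2 and taking the physical root (0 < X < 1) gives X = 0.428.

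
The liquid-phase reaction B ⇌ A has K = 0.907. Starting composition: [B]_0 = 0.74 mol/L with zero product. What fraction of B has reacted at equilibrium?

X = 0.476

Let X = conversion of B; extent ξ = 0.74·X mol/L.
Concentrations: [B] = 0.74 − 0.74X; [A] = 0.74X.
K = [A] / ([B]).
Solving K = 0.907 for X ∈ (0,1): X = 0.476.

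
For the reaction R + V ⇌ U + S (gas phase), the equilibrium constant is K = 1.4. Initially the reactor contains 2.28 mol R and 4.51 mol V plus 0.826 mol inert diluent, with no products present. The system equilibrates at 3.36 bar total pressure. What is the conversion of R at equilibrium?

Take 2.28 mol R as basis and let X be its fractional conversion, so ξ = 2.28X.
Moles: n_R = 2.28 − 2.28X; n_V = 4.51 − 2.28X; n_U = 2.28X; n_S = 2.28X; n_I = 0.826 (inert).
n_T stays at 7.62 (no change in mole number).
Mole fractions y_i = n_i/n_T; K = p_U p_S / (p_R p_V) with p_i = y_i·P.
Substituting and setting equal to 1.4 gives a polynomial in X; the root in (0,1) is X = 0.713.

X = 0.713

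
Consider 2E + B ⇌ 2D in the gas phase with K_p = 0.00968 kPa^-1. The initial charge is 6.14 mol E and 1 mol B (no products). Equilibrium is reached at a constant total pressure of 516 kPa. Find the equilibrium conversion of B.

X = 0.828

Take 1 mol B as basis and let X be its fractional conversion, so ξ = X.
Moles: n_E = 6.14 − 2X; n_B = 1 − X; n_D = 2X.
n_T = Σnᵢ = 7.14 − X.
y_i = n_i/n_T, p_i = y_i·P. K_p = p_D^2 / (p_E^2 p_B).
Substituting and setting equal to 0.00968 kPa^-1 gives a polynomial in X; the root in (0,1) is X = 0.828.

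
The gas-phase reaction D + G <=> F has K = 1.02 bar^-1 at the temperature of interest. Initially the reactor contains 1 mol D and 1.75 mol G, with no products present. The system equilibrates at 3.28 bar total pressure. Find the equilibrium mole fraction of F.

Basis: 1 mol D initially; let X = conversion of D. Extent ξ = X.
Species balance: n_D = 1 − X; n_G = 1.75 − X; n_F = X.
n_T = Σnᵢ = 2.75 − X.
With p_i = (n_i/n_T)P, K = p_F / (p_D p_G).
This yields a degree-2 equation in X; solving on (0,1), X = 0.638.
Then n_F = 0.638, n_T = 2.11, so y_F = 0.302.

y_F = 0.302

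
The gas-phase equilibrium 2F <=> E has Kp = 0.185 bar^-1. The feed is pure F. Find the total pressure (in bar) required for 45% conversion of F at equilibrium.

Take 1 mol F as basis and let X be its fractional conversion, so ξ = 0.5X.
Species balance: n_F = 1 − X; n_E = 0.5X.
Summing: n_T = 1 − 0.5X.
Kp = p_E / (p_F^2) with p_i = (n_i/n_T)·P.
At X = 0.45: the mole-fraction product g(X) = Π y_i^ν_i = 0.5764. Since Kp = g(X)·P^{-1}, P = (g/Kp)^(1/1) = (0.5764/0.185)^(1/1) = 3.12 bar.

P = 3.12 bar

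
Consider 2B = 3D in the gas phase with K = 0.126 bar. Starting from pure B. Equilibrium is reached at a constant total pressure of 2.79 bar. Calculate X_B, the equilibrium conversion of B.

X = 0.210

Let X = conversion of B (basis 1 mol B); extent of reaction ξ = 0.5X.
Species balance: n_B = 1 − X; n_D = 1.5X.
n_T = Σnᵢ = 1 + 0.5X.
Mole fractions y_i = n_i/n_T; K = p_D^3 / (p_B^2) with p_i = y_i·P.
Substituting and setting equal to 0.126 bar gives a polynomial in X; the root in (0,1) is X = 0.210.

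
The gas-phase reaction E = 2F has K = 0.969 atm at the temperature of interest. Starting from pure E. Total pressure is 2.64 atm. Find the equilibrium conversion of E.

Let X = conversion of E (basis 1 mol E); extent of reaction ξ = X.
Species balance: n_E = 1 − X; n_F = 2X.
Total moles n_T = 1 + X.
With p_i = (n_i/n_T)P, K = p_F^2 / (p_E).
Setting this equal to 0.969 atm and taking the physical root (0 < X < 1) gives X = 0.290.

X = 0.290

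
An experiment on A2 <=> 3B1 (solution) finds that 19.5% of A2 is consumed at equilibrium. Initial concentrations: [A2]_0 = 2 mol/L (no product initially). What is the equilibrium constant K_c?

Let X = conversion of A2.
Concentrations: [A2] = 2 − 2X; [B1] = 6X.
At X = 0.195: [A2] = 1.61, [B1] = 1.17.
K_c = [B1]^3 / ([A2]) = 0.995 (mol/L)^2.

K_c = 0.995 (mol/L)^2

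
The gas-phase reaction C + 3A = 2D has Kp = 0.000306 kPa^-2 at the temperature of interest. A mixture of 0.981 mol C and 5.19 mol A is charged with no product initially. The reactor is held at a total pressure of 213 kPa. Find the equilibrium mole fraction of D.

Basis: 0.981 mol C initially; let X = conversion of C. Extent ξ = 0.981X.
Species balance: n_C = 0.981 − 0.981X; n_A = 5.19 − 2.94X; n_D = 1.96X.
Total moles n_T = 6.17 − 1.96X.
Mole fractions y_i = n_i/n_T; Kp = p_D^2 / (p_C p_A^3) with p_i = y_i·P.
Equating to 0.000306 kPa^-2 and solving on 0 < X < 1: X = 0.817.
Then n_D = 1.6, n_T = 4.57, so y_D = 0.351.

y_D = 0.351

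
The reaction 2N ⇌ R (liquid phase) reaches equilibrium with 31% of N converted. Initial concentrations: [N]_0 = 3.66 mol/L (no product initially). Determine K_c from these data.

K_c = 0.089 L/mol

Let X = conversion of N.
Concentrations: [N] = 3.66 − 3.66X; [R] = 1.83X.
At X = 0.31: [N] = 2.53, [R] = 0.567.
K_c = [R] / ([N]^2) = 0.089 L/mol.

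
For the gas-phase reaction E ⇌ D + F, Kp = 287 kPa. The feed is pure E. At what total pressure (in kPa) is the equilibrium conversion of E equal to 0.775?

Take 1 mol E as basis and let X be its fractional conversion, so ξ = X.
Mole table: n_E = 1 − X; n_D = X; n_F = X.
n_T = Σnᵢ = 1 + X.
Kp = p_D p_F / (p_E) with p_i = (n_i/n_T)·P.
At X = 0.775: the mole-fraction product g(X) = Π y_i^ν_i = 1.504. Since Kp = g(X)·P^{1}, P = (Kp/g)^(1/1) = (287/1.504)^(1/1) = 191 kPa.

P = 191 kPa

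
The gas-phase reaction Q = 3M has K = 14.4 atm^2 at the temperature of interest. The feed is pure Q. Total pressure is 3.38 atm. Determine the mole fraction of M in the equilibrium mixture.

Basis: 1 mol Q initially; let X = conversion of Q. Extent ξ = X.
At extent ξ: n_Q = 1 − X; n_M = 3X.
Total moles n_T = 1 + 2X.
y_i = n_i/n_T, p_i = y_i·P. K = p_M^3 / (p_Q).
Substituting and setting equal to 14.4 atm^2 gives a polynomial in X; the root in (0,1) is X = 0.453.
Then n_M = 1.36, n_T = 1.91, so y_M = 0.713.

y_M = 0.713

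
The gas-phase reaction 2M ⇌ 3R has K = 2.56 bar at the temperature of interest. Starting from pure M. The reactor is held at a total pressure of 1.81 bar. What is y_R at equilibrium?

Basis: 1 mol M initially; let X = conversion of M. Extent ξ = 0.5X.
At extent ξ: n_M = 1 − X; n_R = 1.5X.
Total moles n_T = 1 + 0.5X.
With p_i = (n_i/n_T)P, K = p_R^3 / (p_M^2).
This yields a degree-3 equation in X; solving on (0,1), X = 0.505.
Then n_R = 0.757, n_T = 1.25, so y_R = 0.605.

y_R = 0.605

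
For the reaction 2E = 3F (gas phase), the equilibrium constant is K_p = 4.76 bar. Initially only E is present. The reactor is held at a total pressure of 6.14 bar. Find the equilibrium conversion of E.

Basis: 1 mol E initially; let X = conversion of E. Extent ξ = 0.5X.
At extent ξ: n_E = 1 − X; n_F = 1.5X.
Total moles n_T = 1 + 0.5X.
Mole fractions y_i = n_i/n_T; K_p = p_F^3 / (p_E^2) with p_i = y_i·P.
This yields a degree-3 equation in X; solving on (0,1), X = 0.443.

X = 0.443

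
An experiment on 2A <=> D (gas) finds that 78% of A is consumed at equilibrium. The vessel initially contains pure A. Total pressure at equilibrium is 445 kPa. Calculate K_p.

K_p = 0.011 kPa^-1

Let X = conversion of A (basis 1 mol A); extent of reaction ξ = 0.5X.
At extent ξ: n_A = 1 − X; n_D = 0.5X.
Summing: n_T = 1 − 0.5X.
At X = 0.78: n_A = 0.22, n_D = 0.39, n_T = 0.61.
p_i = (n_i/n_T)·P. K_p = p_D / (p_A^2) = 0.011 kPa^-1.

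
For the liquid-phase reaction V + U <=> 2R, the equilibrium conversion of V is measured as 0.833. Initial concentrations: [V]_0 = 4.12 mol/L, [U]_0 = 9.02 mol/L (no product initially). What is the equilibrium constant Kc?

Let X = conversion of V.
Concentrations: [V] = 4.12 − 4.12X; [U] = 9.02 − 4.12X; [R] = 8.24X.
At X = 0.833: [V] = 0.688, [U] = 5.59, [R] = 6.86.
Kc = [R]^2 / ([V] [U]) = 12.3.

Kc = 12.3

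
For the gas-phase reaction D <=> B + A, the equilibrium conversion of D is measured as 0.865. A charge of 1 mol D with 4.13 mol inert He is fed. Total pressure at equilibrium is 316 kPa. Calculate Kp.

Basis: 1 mol D initially; let X = conversion of D. Extent ξ = X.
Moles: n_D = 1 − X; n_B = X; n_A = X; n_I = 4.13 (inert).
Summing: n_T = 5.13 + X.
At X = 0.865: n_D = 0.135, n_B = 0.865, n_A = 0.865, n_T = 6.
p_i = (n_i/n_T)·P. Kp = p_B p_A / (p_D) = 292 kPa.

Kp = 292 kPa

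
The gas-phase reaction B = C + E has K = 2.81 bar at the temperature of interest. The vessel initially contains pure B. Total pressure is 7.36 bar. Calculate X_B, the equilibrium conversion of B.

Basis: 1 mol B initially; let X = conversion of B. Extent ξ = X.
Species balance: n_B = 1 − X; n_C = X; n_E = X.
n_T = Σnᵢ = 1 + X.
y_i = n_i/n_T, p_i = y_i·P. K = p_C p_E / (p_B).
Equating to 2.81 bar and solving on 0 < X < 1: X = 0.526.

X = 0.526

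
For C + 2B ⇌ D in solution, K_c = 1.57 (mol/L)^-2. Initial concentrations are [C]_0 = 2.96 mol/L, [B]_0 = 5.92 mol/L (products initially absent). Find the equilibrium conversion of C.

Let X = conversion of C; extent ξ = 2.96·X mol/L.
Concentrations: [C] = 2.96 − 2.96X; [B] = 5.92 − 5.92X; [D] = 2.96X.
K_c = [D] / ([C] [B]^2).
This equals 1.57 at X = 0.760 (the root in 0 < X < 1).

X = 0.760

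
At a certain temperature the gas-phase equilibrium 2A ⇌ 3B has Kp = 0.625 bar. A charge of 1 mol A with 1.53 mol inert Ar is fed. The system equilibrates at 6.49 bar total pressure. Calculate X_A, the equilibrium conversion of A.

Let X = conversion of A (basis 1 mol A); extent of reaction ξ = 0.5X.
Moles: n_A = 1 − X; n_B = 1.5X; n_I = 1.53 (inert).
Total moles n_T = 2.53 + 0.5X.
With p_i = (n_i/n_T)P, Kp = p_B^3 / (p_A^2).
This yields a degree-3 equation in X; solving on (0,1), X = 0.327.

X = 0.327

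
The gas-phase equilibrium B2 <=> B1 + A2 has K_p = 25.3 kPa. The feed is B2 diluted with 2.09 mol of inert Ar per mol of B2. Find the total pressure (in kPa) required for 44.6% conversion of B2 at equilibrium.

P = 249 kPa

Take 1 mol B2 as basis and let X be its fractional conversion, so ξ = X.
Species balance: n_B2 = 1 − X; n_B1 = X; n_A2 = X; n_I = 2.09 (inert).
Summing: n_T = 3.09 + X.
K_p = p_B1 p_A2 / (p_B2) with p_i = (n_i/n_T)·P.
At X = 0.446: the mole-fraction product g(X) = Π y_i^ν_i = 0.1015. Since K_p = g(X)·P^{1}, P = (K_p/g)^(1/1) = (25.3/0.1015)^(1/1) = 249 kPa.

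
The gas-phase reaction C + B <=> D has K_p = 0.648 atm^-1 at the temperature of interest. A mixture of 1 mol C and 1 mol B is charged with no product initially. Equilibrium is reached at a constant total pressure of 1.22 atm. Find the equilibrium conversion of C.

Basis: 1 mol C initially; let X = conversion of C. Extent ξ = X.
At extent ξ: n_C = 1 − X; n_B = 1 − X; n_D = X.
n_T = Σnᵢ = 2 − X.
With p_i = (n_i/n_T)P, K_p = p_D / (p_C p_B).
Equating to 0.648 atm^-1 and solving on 0 < X < 1: X = 0.253.

X = 0.253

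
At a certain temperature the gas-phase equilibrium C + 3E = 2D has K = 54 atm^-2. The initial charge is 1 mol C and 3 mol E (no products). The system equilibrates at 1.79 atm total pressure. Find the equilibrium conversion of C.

Let X = conversion of C (basis 1 mol C); extent of reaction ξ = X.
At extent ξ: n_C = 1 − X; n_E = 3 − 3X; n_D = 2X.
Total moles n_T = 4 − 2X.
With p_i = (n_i/n_T)P, K = p_D^2 / (p_C p_E^3).
Equating to 54 atm^-2 and solving on 0 < X < 1: X = 0.765.

X = 0.765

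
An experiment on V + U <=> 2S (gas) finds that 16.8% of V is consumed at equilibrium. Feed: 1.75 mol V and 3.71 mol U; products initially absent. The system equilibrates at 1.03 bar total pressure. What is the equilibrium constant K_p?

K_p = 0.0695

Let X = conversion of V (basis 1.75 mol V); extent of reaction ξ = 1.75X.
At extent ξ: n_V = 1.75 − 1.75X; n_U = 3.71 − 1.75X; n_S = 3.5X.
n_T stays at 5.46 (no change in mole number).
At X = 0.168: n_V = 1.46, n_U = 3.42, n_S = 0.588, n_T = 5.46.
p_i = (n_i/n_T)·P. K_p = p_S^2 / (p_V p_U) = 0.0695.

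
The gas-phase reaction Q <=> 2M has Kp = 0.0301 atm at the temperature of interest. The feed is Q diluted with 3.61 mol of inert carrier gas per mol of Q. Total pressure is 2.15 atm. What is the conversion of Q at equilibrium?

X = 0.121

Basis: 1 mol Q initially; let X = conversion of Q. Extent ξ = X.
Mole table: n_Q = 1 − X; n_M = 2X; n_I = 3.61 (inert).
n_T = Σnᵢ = 4.61 + X.
With p_i = (n_i/n_T)P, Kp = p_M^2 / (p_Q).
Setting this equal to 0.0301 atm and taking the physical root (0 < X < 1) gives X = 0.121.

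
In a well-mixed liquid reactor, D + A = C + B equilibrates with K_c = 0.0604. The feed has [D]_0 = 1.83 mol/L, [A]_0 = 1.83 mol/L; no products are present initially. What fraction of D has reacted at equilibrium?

X = 0.197

Let X = conversion of D; extent ξ = 1.83·X mol/L.
Concentrations: [D] = 1.83 − 1.83X; [A] = 1.83 − 1.83X; [C] = 1.83X; [B] = 1.83X.
K_c = [C] [B] / ([D] [A]).
Equating to 0.0604: the physical root is X = 0.197.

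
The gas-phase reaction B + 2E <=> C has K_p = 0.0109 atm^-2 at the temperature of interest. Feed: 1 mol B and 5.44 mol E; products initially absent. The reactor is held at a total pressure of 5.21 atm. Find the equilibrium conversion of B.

X = 0.171

Take 1 mol B as basis and let X be its fractional conversion, so ξ = X.
Species balance: n_B = 1 − X; n_E = 5.44 − 2X; n_C = X.
Summing: n_T = 6.44 − 2X.
Mole fractions y_i = n_i/n_T; K_p = p_C / (p_B p_E^2) with p_i = y_i·P.
This yields a degree-3 equation in X; solving on (0,1), X = 0.171.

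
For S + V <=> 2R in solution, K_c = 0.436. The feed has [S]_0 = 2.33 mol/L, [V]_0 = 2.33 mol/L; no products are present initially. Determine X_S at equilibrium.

X = 0.248

Let X = conversion of S; extent ξ = 2.33·X mol/L.
Concentrations: [S] = 2.33 − 2.33X; [V] = 2.33 − 2.33X; [R] = 4.66X.
K_c = [R]^2 / ([S] [V]).
Solving K_c = 0.436 for X ∈ (0,1): X = 0.248.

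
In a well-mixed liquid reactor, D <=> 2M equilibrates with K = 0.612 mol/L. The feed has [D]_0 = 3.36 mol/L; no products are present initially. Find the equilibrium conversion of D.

X = 0.192

Let X = conversion of D; extent ξ = 3.36·X mol/L.
Concentrations: [D] = 3.36 − 3.36X; [M] = 6.72X.
K = [M]^2 / ([D]).
Setting equal to 0.612 and solving for X on (0,1) gives X = 0.192.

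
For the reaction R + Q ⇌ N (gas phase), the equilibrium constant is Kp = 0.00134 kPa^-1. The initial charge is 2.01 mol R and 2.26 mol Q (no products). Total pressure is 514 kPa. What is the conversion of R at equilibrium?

X = 0.244

Let X = conversion of R (basis 2.01 mol R); extent of reaction ξ = 2.01X.
Moles: n_R = 2.01 − 2.01X; n_Q = 2.26 − 2.01X; n_N = 2.01X.
n_T = Σnᵢ = 4.27 − 2.01X.
With p_i = (n_i/n_T)P, Kp = p_N / (p_R p_Q).
Substituting and setting equal to 0.00134 kPa^-1 gives a polynomial in X; the root in (0,1) is X = 0.244.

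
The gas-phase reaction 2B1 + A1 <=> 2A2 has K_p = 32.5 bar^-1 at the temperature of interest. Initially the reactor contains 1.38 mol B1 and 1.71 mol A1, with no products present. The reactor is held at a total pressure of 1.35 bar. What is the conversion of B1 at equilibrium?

Let X = conversion of B1 (basis 1.38 mol B1); extent of reaction ξ = 0.69X.
Mole table: n_B1 = 1.38 − 1.38X; n_A1 = 1.71 − 0.69X; n_A2 = 1.38X.
n_T = Σnᵢ = 3.09 − 0.69X.
With p_i = (n_i/n_T)P, K_p = p_A2^2 / (p_B1^2 p_A1).
This yields a degree-3 equation in X; solving on (0,1), X = 0.817.

X = 0.817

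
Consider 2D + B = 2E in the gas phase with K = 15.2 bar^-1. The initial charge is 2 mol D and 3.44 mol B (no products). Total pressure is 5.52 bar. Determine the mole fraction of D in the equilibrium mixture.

Basis: 2 mol D initially; let X = conversion of D. Extent ξ = X.
At extent ξ: n_D = 2 − 2X; n_B = 3.44 − X; n_E = 2X.
Total moles n_T = 5.44 − X.
y_i = n_i/n_T, p_i = y_i·P. K = p_E^2 / (p_D^2 p_B).
Substituting and setting equal to 15.2 bar^-1 gives a polynomial in X; the root in (0,1) is X = 0.873.
Then n_D = 0.254, n_T = 4.57, so y_D = 0.056.

y_D = 0.056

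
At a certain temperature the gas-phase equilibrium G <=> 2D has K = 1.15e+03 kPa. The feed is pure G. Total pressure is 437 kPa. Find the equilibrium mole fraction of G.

y_G = 0.227

Basis: 1 mol G initially; let X = conversion of G. Extent ξ = X.
At extent ξ: n_G = 1 − X; n_D = 2X.
Summing: n_T = 1 + X.
With p_i = (n_i/n_T)P, K = p_D^2 / (p_G).
This yields a degree-2 equation in X; solving on (0,1), X = 0.630.
Then n_G = 0.37, n_T = 1.63, so y_G = 0.227.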